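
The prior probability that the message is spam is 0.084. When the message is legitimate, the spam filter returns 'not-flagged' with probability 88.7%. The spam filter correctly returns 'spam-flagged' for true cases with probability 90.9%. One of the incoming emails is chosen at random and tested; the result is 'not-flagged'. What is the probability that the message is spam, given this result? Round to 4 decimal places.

Write H for 'the message is spam'. Prior odds H:¬H = 0.084/0.916 = 0.091703. For the 'not-flagged' outcome, the likelihood ratio is 0.091/0.887 = 0.10259.
Posterior odds = 0.091703 × 0.10259 = 0.0094081, so P(H|E) = 0.0094081/(1+0.0094081) = 0.0093.

P(H | E) ≈ 0.0093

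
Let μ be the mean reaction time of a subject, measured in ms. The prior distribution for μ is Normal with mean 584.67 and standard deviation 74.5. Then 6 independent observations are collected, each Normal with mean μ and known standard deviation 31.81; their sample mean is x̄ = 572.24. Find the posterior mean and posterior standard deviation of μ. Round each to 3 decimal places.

Posterior mean ≈ 572.607; posterior SD ≈ 12.793

Prior precision 1/τ₀² = 1/74.5² = 0.00018017; data precision n/σ² = 6/31.81² = 0.00592958.
Posterior precision = 0.00018017 + 0.00592958 = 0.00610975, giving posterior SD = 1/√0.00610975 = 12.793.
Posterior mean = (0.00018017·584.67 + 0.00592958·572.24) / 0.00610975 = 572.607.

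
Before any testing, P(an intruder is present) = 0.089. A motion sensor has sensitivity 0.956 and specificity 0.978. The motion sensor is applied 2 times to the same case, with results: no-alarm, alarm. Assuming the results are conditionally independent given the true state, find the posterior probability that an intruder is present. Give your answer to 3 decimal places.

With H the event that an intruder is present, the joint likelihood of the observed sequence is P(data|H) = 0.044·0.956 = 0.042064 and P(data|¬H) = 0.978·0.022 = 0.021516.
Bayes: P(H|data) = 0.089·0.042064 / (0.089·0.042064 + 0.911·0.021516) = 0.0037437/0.023345 = 0.1604.

Posterior P(H) ≈ 0.160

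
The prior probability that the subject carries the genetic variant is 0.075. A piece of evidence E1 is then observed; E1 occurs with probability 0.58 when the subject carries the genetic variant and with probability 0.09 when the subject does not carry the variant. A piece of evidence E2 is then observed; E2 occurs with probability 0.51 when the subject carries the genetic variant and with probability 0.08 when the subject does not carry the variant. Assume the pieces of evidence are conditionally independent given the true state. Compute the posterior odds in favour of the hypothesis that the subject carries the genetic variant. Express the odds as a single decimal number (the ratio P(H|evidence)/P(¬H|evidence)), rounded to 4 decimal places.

Prior odds = 0.075/(1−0.075) = 0.081081.
Likelihood ratio for E1 = 0.58/0.09 = 6.4444.
Likelihood ratio for E2 = 0.51/0.08 = 6.3750.
Posterior odds = prior odds × LR₁ × LR₂ = 3.3311.

Posterior odds ≈ 3.3311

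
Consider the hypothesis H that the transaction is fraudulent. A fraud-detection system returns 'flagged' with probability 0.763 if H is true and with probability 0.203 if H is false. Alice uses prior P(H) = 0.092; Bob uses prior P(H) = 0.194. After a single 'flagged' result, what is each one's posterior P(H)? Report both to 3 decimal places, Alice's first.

Alice: 0.276; Bob: 0.475

The likelihood ratio for a 'flagged' result is 0.763/0.203 = 3.7586.
Alice: prior odds 0.092/0.908 = 0.10132; posterior odds 0.38083; posterior probability 0.276.
Bob: prior odds 0.194/0.806 = 0.24069; posterior odds 0.90468; posterior probability 0.475.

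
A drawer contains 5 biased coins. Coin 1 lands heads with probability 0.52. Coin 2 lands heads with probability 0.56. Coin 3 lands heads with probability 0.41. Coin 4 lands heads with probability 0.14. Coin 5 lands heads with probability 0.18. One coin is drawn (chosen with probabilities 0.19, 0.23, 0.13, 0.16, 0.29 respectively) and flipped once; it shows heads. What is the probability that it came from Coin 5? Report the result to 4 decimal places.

P(heads|C1) = 0.52; P(heads|C2) = 0.56; P(heads|C3) = 0.41; P(heads|C4) = 0.14; P(heads|C5) = 0.18.
Prior × likelihood for each source: 0.19·0.52=0.09880, 0.23·0.56=0.1288, 0.13·0.41=0.05330, 0.16·0.14=0.02240, 0.29·0.18=0.05220. Summing gives P(heads) = 0.35550.
P(Coin 5 | heads) = 0.05220 / 0.35550 = 0.1468.

Posterior probability ≈ 0.1468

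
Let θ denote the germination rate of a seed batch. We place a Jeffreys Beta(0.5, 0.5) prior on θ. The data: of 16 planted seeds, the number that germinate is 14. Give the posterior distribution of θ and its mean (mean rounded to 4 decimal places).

Posterior: Beta(14.5, 2.5); mean ≈ 0.8529

The binomial likelihood is conjugate to the Beta prior: with 14 successes and 2 failures, the posterior is Beta(0.5+14, 0.5+2) = Beta(14.5, 2.5).
Posterior mean = α/(α+β) = 14.5/17 = 0.8529.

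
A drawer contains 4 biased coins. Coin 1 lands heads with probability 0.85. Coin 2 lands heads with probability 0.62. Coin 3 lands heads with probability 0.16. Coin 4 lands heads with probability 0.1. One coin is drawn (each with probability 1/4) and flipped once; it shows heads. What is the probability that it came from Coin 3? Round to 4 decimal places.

Posterior probability ≈ 0.0925

P(heads|C1) = 0.85; P(heads|C2) = 0.62; P(heads|C3) = 0.16; P(heads|C4) = 0.1.
Prior × likelihood for each source: 0.25·0.85=0.2125, 0.25·0.62=0.1550, 0.25·0.16=0.04000, 0.25·0.1=0.02500. Summing gives P(heads) = 0.43250.
P(Coin 3 | heads) = 0.04000 / 0.43250 = 0.0925.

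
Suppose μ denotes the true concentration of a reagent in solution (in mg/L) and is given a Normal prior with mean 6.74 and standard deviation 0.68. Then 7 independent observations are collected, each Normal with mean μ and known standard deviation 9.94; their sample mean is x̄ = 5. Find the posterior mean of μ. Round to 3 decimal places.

Prior precision 1/τ₀² = 1/0.68² = 2.16263; data precision n/σ² = 7/9.94² = 0.0708476.
Posterior precision = 2.16263 + 0.0708476 = 2.23348.
Posterior mean = (2.16263·6.74 + 0.0708476·5) / 2.23348 = 6.685.

Posterior mean ≈ 6.685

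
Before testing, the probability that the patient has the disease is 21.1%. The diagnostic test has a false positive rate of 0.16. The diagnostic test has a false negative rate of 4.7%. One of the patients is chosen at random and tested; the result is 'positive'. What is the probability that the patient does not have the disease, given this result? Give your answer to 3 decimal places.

P(¬H | E) ≈ 0.386

Write H for 'the patient has the disease'. Prior odds H:¬H = 0.211/0.789 = 0.26743. For the 'positive' outcome, the likelihood ratio is 0.953/0.16 = 5.9562.
Posterior odds = 0.26743 × 5.9562 = 1.5929, so P(H|E) = 1.5929/(1+1.5929) = 0.614. Then P(¬H|E) = 1 − 0.614 = 0.386.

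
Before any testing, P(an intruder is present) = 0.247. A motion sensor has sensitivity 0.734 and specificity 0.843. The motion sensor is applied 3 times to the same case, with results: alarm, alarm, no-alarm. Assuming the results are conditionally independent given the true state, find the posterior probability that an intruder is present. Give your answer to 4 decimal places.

Let H be the event that an intruder is present; start with P(H) = 0.247. P('alarm'|H) = 0.734, P('alarm'|¬H) = 0.157.
Update on result 1 ('alarm'): P(H) ← 0.734·0.2470 / (0.734·0.2470 + 0.157·0.7530) = 0.18130/0.29952 = 0.6053.
Update on result 2 ('alarm'): P(H) ← 0.734·0.6053 / (0.734·0.6053 + 0.157·0.3947) = 0.44429/0.50626 = 0.8776.
Update on result 3 ('no-alarm'): P(H) ← 0.266·0.8776 / (0.266·0.8776 + 0.843·0.1224) = 0.23344/0.33663 = 0.6935.

Posterior P(H) ≈ 0.6935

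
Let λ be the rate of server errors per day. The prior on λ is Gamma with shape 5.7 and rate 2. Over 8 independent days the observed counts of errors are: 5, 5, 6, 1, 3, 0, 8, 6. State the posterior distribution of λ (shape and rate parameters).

Total count ∑xᵢ = 34 over n = 8 days.
Gamma is conjugate to the Poisson likelihood: posterior is Gamma(shape = 5.7+34 = 39.7, rate = 2+8 = 10).

Posterior: Gamma(shape=39.7, rate=10)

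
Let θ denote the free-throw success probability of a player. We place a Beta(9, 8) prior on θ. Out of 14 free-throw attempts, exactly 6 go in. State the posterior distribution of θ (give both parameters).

Observing 6 successes and 8 failures updates Beta(9, 8) by adding the success and failure counts to the two shape parameters: α = 9+6 = 15, β = 8+8 = 16.

Posterior: Beta(15, 16)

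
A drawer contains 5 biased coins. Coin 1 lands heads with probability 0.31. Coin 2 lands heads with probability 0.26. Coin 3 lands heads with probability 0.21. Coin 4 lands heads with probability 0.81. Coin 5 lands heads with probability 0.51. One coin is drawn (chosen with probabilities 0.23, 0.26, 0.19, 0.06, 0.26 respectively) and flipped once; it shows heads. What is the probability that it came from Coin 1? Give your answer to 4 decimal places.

P(heads|C1) = 0.31; P(heads|C2) = 0.26; P(heads|C3) = 0.21; P(heads|C4) = 0.81; P(heads|C5) = 0.51.
Prior × likelihood for each source: 0.23·0.31=0.07130, 0.26·0.26=0.06760, 0.19·0.21=0.03990, 0.06·0.81=0.04860, 0.26·0.51=0.1326. Summing gives P(heads) = 0.36000.
P(Coin 1 | heads) = 0.07130 / 0.36000 = 0.1981.

Posterior probability ≈ 0.1981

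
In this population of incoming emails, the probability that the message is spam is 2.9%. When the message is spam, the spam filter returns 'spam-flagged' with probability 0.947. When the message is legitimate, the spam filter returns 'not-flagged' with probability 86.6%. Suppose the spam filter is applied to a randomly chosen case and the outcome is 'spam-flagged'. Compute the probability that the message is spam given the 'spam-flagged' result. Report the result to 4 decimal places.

P(H | E) ≈ 0.1743

Let H be the event that the message is spam. P(H) = 0.029, so P(¬H) = 0.971. With E the 'spam-flagged' result, P(E|H) = 0.947 and P(E|¬H) = 0.134.
P(E) = 0.947·0.029 + 0.134·0.971 = 0.027463 + 0.13011 = 0.15758.
By Bayes' theorem, P(H|E) = 0.027463 / 0.15758 = 0.1743.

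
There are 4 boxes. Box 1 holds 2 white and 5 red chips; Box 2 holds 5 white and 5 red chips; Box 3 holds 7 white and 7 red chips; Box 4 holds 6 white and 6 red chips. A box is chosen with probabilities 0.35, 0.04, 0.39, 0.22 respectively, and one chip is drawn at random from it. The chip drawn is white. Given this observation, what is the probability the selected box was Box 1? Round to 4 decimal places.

Tabulate prior·likelihood by source: [1] prior 0.35, lik 0.2857, product 0.1000; [2] prior 0.04, lik 0.5, product 0.02000; [3] prior 0.39, lik 0.5, product 0.1950; [4] prior 0.22, lik 0.5, product 0.1100.
Normalizing constant = 0.42500; the posterior for Box 1 is its product over the sum, 0.1000/0.42500 = 0.2353.

Posterior probability ≈ 0.2353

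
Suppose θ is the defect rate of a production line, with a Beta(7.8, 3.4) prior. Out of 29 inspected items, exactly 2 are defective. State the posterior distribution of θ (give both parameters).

The binomial likelihood is conjugate to the Beta prior: with 2 successes and 27 failures, the posterior is Beta(7.8+2, 3.4+27) = Beta(9.8, 30.4).

Posterior: Beta(9.8, 30.4)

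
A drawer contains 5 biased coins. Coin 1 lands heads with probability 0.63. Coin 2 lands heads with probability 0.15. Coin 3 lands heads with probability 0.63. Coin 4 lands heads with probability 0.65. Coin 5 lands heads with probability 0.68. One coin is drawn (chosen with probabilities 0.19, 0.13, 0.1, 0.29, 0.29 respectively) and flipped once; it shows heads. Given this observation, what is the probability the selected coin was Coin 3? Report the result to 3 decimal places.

P(heads|C1) = 0.63; P(heads|C2) = 0.15; P(heads|C3) = 0.63; P(heads|C4) = 0.65; P(heads|C5) = 0.68.
Prior × likelihood for each source: 0.19·0.63=0.1197, 0.13·0.15=0.01950, 0.1·0.63=0.06300, 0.29·0.65=0.1885, 0.29·0.68=0.1972. Summing gives P(heads) = 0.58790.
P(Coin 3 | heads) = 0.06300 / 0.58790 = 0.107.

Posterior probability ≈ 0.107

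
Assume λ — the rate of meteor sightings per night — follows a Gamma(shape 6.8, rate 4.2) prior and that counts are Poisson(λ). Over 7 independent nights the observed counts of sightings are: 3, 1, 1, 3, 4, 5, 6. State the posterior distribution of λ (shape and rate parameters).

Posterior: Gamma(shape=29.8, rate=11.2)

Total count ∑xᵢ = 23 over n = 7 nights.
Gamma is conjugate to the Poisson likelihood: posterior is Gamma(shape = 6.8+23 = 29.8, rate = 4.2+7 = 11.2).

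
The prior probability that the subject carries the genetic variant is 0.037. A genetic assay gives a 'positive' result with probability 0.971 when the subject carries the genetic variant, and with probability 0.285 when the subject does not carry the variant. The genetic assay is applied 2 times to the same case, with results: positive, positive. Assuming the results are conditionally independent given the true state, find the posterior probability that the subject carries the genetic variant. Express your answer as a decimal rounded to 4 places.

Let H be the event that the subject carries the genetic variant; start with P(H) = 0.037. P('positive'|H) = 0.971, P('positive'|¬H) = 0.285.
Update on result 1 ('positive'): P(H) ← 0.971·0.0370 / (0.971·0.0370 + 0.285·0.9630) = 0.035927/0.31038 = 0.1158.
Update on result 2 ('positive'): P(H) ← 0.971·0.1158 / (0.971·0.1158 + 0.285·0.8842) = 0.11239/0.36441 = 0.3084.

Posterior P(H) ≈ 0.3084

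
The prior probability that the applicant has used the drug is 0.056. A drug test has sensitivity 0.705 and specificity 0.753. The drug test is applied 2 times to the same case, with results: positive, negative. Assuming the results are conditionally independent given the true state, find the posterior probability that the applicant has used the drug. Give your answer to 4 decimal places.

With H the event that the applicant has used the drug, the joint likelihood of the observed sequence is P(data|H) = 0.705·0.295 = 0.20797 and P(data|¬H) = 0.247·0.753 = 0.18599.
Bayes: P(H|data) = 0.056·0.20797 / (0.056·0.20797 + 0.944·0.18599) = 0.011647/0.18722 = 0.0622.

Posterior P(H) ≈ 0.0622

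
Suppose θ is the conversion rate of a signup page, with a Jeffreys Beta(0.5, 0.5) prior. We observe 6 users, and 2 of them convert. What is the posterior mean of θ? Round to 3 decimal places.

The binomial likelihood is conjugate to the Beta prior: with 2 successes and 4 failures, the posterior is Beta(0.5+2, 0.5+4) = Beta(2.5, 4.5).
E[θ | data] = 2.5/(2.5+4.5) = 0.357.

Posterior mean ≈ 0.357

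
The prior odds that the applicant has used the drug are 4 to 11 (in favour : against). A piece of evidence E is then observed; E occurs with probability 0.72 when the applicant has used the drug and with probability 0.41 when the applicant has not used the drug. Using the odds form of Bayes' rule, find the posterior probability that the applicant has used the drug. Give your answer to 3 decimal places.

Prior odds = 4/11 = 0.36364.
Likelihood ratio for E = 0.72/0.41 = 1.7561.
Posterior odds = prior odds × LR = 0.63858.
Posterior probability = odds/(1+odds) = 0.63858/1.6386 = 0.390.

Posterior probability ≈ 0.390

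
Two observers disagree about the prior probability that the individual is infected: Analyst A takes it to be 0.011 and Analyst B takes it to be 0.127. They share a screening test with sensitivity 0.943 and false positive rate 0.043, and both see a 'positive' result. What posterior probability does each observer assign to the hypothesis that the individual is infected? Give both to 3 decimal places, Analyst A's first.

The likelihood ratio for a 'positive' result is 0.943/0.043 = 21.930.
Analyst A: prior odds 0.011/0.989 = 0.011122; posterior odds 0.24392; posterior probability 0.196.
Analyst B: prior odds 0.127/0.873 = 0.14548; posterior odds 3.1903; posterior probability 0.761.

Analyst A: 0.196; Analyst B: 0.761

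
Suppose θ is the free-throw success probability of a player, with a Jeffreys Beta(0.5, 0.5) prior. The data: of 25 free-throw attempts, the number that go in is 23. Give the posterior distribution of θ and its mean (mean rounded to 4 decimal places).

Posterior: Beta(23.5, 2.5); mean ≈ 0.9038

Observing 23 successes and 2 failures updates Beta(0.5, 0.5) by adding the success and failure counts to the two shape parameters: α = 0.5+23 = 23.5, β = 0.5+2 = 2.5.
Posterior mean = α/(α+β) = 23.5/26 = 0.9038.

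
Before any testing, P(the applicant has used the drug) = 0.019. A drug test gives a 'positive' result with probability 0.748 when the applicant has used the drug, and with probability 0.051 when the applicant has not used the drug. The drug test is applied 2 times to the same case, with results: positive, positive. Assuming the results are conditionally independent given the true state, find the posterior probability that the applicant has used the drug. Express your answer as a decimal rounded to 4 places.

With H the event that the applicant has used the drug, the joint likelihood of the observed sequence is P(data|H) = 0.748·0.748 = 0.55950 and P(data|¬H) = 0.051·0.051 = 0.0026010.
Bayes: P(H|data) = 0.019·0.55950 / (0.019·0.55950 + 0.981·0.0026010) = 0.010631/0.013182 = 0.8064.

Posterior P(H) ≈ 0.8064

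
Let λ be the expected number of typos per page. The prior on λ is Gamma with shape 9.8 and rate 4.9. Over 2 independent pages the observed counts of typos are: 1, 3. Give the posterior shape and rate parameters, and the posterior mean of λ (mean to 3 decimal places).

Posterior: Gamma(shape=13.8, rate=6.9); mean ≈ 2.000

Total count ∑xᵢ = 4 over n = 2 pages.
Gamma is conjugate to the Poisson likelihood: posterior is Gamma(shape = 9.8+4 = 13.8, rate = 4.9+2 = 6.9).
Posterior mean = shape/rate = 13.8/6.9 = 2.000.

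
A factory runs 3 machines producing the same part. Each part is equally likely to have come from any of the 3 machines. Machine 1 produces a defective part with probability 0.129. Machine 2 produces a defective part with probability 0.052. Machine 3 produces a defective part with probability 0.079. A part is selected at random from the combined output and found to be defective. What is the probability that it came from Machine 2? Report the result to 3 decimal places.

Posterior probability ≈ 0.200

Tabulate prior·likelihood by source: [1] prior 0.333333, lik 0.129, product 0.04300; [2] prior 0.333333, lik 0.052, product 0.01733; [3] prior 0.333333, lik 0.079, product 0.02633.
Normalizing constant = 0.086667; the posterior for Machine 2 is its product over the sum, 0.01733/0.086667 = 0.200.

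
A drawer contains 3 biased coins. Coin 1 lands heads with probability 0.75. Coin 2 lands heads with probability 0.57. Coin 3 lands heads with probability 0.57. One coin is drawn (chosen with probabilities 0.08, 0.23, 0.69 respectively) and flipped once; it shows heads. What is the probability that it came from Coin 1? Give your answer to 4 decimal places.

Tabulate prior·likelihood by source: [1] prior 0.08, lik 0.75, product 0.06000; [2] prior 0.23, lik 0.57, product 0.1311; [3] prior 0.69, lik 0.57, product 0.3933.
Normalizing constant = 0.58440; the posterior for Coin 1 is its product over the sum, 0.06000/0.58440 = 0.1027.

Posterior probability ≈ 0.1027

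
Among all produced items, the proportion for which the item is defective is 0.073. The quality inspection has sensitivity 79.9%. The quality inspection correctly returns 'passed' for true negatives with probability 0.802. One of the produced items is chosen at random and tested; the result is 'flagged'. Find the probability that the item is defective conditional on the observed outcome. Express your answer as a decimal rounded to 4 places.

P(H | E) ≈ 0.2411

Write H for 'the item is defective'. Prior odds H:¬H = 0.073/0.927 = 0.078749. For the 'flagged' outcome, the likelihood ratio is 0.799/0.198 = 4.0354.
Posterior odds = 0.078749 × 4.0354 = 0.31778, so P(H|E) = 0.31778/(1+0.31778) = 0.2411.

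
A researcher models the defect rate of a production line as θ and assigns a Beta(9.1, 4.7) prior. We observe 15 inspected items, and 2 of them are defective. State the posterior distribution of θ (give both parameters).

Observing 2 successes and 13 failures updates Beta(9.1, 4.7) by adding the success and failure counts to the two shape parameters: α = 9.1+2 = 11.1, β = 4.7+13 = 17.7.

Posterior: Beta(11.1, 17.7)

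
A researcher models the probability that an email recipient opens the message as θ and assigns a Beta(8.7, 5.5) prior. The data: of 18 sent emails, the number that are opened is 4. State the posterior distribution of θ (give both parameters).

Posterior: Beta(12.7, 19.5)

Observing 4 successes and 14 failures updates Beta(8.7, 5.5) by adding the success and failure counts to the two shape parameters: α = 8.7+4 = 12.7, β = 5.5+14 = 19.5.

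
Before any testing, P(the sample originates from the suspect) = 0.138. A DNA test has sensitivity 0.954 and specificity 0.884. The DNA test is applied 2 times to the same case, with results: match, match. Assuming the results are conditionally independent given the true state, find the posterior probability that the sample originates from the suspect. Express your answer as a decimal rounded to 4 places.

Posterior P(H) ≈ 0.9155

Let H be the event that the sample originates from the suspect; start with P(H) = 0.138. P('match'|H) = 0.954, P('match'|¬H) = 0.116.
Update on result 1 ('match'): P(H) ← 0.954·0.1380 / (0.954·0.1380 + 0.116·0.8620) = 0.13165/0.23164 = 0.5683.
Update on result 2 ('match'): P(H) ← 0.954·0.5683 / (0.954·0.5683 + 0.116·0.4317) = 0.54219/0.59227 = 0.9155.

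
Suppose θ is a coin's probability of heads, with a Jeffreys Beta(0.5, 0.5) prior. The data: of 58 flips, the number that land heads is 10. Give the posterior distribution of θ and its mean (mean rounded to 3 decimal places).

Posterior: Beta(10.5, 48.5); mean ≈ 0.178

Observing 10 successes and 48 failures updates Beta(0.5, 0.5) by adding the success and failure counts to the two shape parameters: α = 0.5+10 = 10.5, β = 0.5+48 = 48.5.
Posterior mean = α/(α+β) = 10.5/59 = 0.178.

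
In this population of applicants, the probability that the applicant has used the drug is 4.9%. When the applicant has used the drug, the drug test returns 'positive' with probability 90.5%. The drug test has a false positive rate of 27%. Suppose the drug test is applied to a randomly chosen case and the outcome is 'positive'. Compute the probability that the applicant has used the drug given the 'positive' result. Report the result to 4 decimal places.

P(H | E) ≈ 0.1473

Write H for 'the applicant has used the drug'. Prior odds H:¬H = 0.049/0.951 = 0.051525. For the 'positive' outcome, the likelihood ratio is 0.905/0.27 = 3.3519.
Posterior odds = 0.051525 × 3.3519 = 0.17270, so P(H|E) = 0.17270/(1+0.17270) = 0.1473.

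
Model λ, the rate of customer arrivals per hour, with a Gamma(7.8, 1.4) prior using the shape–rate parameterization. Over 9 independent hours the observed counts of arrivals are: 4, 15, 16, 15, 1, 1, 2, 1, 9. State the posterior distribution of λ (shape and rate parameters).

Posterior: Gamma(shape=71.8, rate=10.4)

The Poisson likelihood adds the total count to the shape and the number of exposure periods to the rate. Here ∑xᵢ = 64 and n = 9, so shape 7.8→71.8 and rate 1.4→10.4.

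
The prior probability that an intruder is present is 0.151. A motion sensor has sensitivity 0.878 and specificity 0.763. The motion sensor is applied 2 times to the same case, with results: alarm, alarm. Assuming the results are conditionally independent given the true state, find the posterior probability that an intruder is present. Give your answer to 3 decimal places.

Posterior P(H) ≈ 0.709

Let H be the event that an intruder is present; start with P(H) = 0.151. P('alarm'|H) = 0.878, P('alarm'|¬H) = 0.237.
Update on result 1 ('alarm'): P(H) ← 0.878·0.1510 / (0.878·0.1510 + 0.237·0.8490) = 0.13258/0.33379 = 0.3972.
Update on result 2 ('alarm'): P(H) ← 0.878·0.3972 / (0.878·0.3972 + 0.237·0.6028) = 0.34873/0.49160 = 0.7094.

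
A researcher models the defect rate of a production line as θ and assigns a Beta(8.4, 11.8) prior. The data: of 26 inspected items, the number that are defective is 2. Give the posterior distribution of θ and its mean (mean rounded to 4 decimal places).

Posterior: Beta(10.4, 35.8); mean ≈ 0.2251

The binomial likelihood is conjugate to the Beta prior: with 2 successes and 24 failures, the posterior is Beta(8.4+2, 11.8+24) = Beta(10.4, 35.8).
Posterior mean = α/(α+β) = 10.4/46.2 = 0.2251.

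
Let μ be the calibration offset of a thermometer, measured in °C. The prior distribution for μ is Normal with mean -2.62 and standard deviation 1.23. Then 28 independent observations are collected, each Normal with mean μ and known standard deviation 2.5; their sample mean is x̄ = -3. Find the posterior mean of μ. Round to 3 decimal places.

With known σ, the Normal prior is conjugate. Weight on the data is w = (n/σ²)/(n/σ² + 1/τ₀²) = 4.48000/(4.48000+0.660982) = 0.87143.
Posterior mean = w·x̄ + (1−w)·μ₀ = 0.87143·-3 + 0.12857·-2.62 = -2.951.

Posterior mean ≈ -2.951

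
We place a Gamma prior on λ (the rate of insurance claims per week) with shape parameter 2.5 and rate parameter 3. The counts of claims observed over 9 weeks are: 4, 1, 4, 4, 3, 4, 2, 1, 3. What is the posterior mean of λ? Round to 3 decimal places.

Posterior mean ≈ 2.375

Total count ∑xᵢ = 26 over n = 9 weeks.
Gamma is conjugate to the Poisson likelihood: posterior is Gamma(shape = 2.5+26 = 28.5, rate = 3+9 = 12).
E[λ | data] = 28.5/12 = 2.375.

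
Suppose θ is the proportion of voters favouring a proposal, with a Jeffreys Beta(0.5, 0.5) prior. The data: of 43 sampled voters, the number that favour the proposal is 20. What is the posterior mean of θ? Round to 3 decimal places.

Posterior mean ≈ 0.466

Observing 20 successes and 23 failures updates Beta(0.5, 0.5) by adding the success and failure counts to the two shape parameters: α = 0.5+20 = 20.5, β = 0.5+23 = 23.5.
E[θ | data] = 20.5/(20.5+23.5) = 0.466.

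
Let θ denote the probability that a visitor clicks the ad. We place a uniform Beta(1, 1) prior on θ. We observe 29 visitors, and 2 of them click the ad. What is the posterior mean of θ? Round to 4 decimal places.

Observing 2 successes and 27 failures updates Beta(1, 1) by adding the success and failure counts to the two shape parameters: α = 1+2 = 3, β = 1+27 = 28.
Posterior mean = α/(α+β) = 3/31 = 0.0968.

Posterior mean ≈ 0.0968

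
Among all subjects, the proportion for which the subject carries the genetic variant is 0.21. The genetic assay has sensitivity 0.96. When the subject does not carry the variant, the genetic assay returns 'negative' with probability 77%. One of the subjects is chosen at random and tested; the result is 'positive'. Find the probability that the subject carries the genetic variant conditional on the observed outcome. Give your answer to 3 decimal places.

P(H | E) ≈ 0.526

Write H for 'the subject carries the genetic variant'. Prior odds H:¬H = 0.21/0.79 = 0.26582. For the 'positive' outcome, the likelihood ratio is 0.96/0.23 = 4.1739.
Posterior odds = 0.26582 × 4.1739 = 1.1095, so P(H|E) = 1.1095/(1+1.1095) = 0.526.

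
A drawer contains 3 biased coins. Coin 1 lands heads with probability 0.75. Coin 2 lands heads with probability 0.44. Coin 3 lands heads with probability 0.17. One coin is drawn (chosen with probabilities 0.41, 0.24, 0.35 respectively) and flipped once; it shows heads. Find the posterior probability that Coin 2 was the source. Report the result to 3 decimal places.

Tabulate prior·likelihood by source: [1] prior 0.41, lik 0.75, product 0.3075; [2] prior 0.24, lik 0.44, product 0.1056; [3] prior 0.35, lik 0.17, product 0.05950.
Normalizing constant = 0.47260; the posterior for Coin 2 is its product over the sum, 0.1056/0.47260 = 0.223.

Posterior probability ≈ 0.223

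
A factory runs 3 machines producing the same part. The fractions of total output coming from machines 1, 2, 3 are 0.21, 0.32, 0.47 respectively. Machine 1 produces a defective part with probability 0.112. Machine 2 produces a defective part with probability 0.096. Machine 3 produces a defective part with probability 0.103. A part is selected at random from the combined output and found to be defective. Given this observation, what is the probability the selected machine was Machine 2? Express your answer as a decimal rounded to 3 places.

Tabulate prior·likelihood by source: [1] prior 0.21, lik 0.112, product 0.02352; [2] prior 0.32, lik 0.096, product 0.03072; [3] prior 0.47, lik 0.103, product 0.04841.
Normalizing constant = 0.10265; the posterior for Machine 2 is its product over the sum, 0.03072/0.10265 = 0.299.

Posterior probability ≈ 0.299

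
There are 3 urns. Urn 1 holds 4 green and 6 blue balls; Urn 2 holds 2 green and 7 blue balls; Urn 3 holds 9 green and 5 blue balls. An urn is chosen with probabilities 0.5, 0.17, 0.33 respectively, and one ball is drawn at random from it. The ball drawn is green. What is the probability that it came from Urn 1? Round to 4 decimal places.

Posterior probability ≈ 0.4445

P(green|Urn 1) = 0.4; P(green|Urn 2) = 0.2222; P(green|Urn 3) = 0.6429.
Prior × likelihood for each source: 0.5·0.4=0.2000, 0.17·0.2222=0.03778, 0.33·0.6429=0.2121. Summing gives P(green) = 0.44992.
P(Urn 1 | green) = 0.2000 / 0.44992 = 0.4445.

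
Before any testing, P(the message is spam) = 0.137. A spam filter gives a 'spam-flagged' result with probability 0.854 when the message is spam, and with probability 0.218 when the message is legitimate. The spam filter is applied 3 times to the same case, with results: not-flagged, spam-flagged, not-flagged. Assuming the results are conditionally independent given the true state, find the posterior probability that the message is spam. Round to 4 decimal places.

With H the event that the message is spam, the joint likelihood of the observed sequence is P(data|H) = 0.146·0.854·0.146 = 0.018204 and P(data|¬H) = 0.782·0.218·0.782 = 0.13331.
Bayes: P(H|data) = 0.137·0.018204 / (0.137·0.018204 + 0.863·0.13331) = 0.0024939/0.11754 = 0.0212.

Posterior P(H) ≈ 0.0212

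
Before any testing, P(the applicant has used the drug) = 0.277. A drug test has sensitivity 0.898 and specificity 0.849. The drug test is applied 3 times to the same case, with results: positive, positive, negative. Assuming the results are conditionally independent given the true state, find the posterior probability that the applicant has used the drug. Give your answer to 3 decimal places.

Let H be the event that the applicant has used the drug; start with P(H) = 0.277. P('positive'|H) = 0.898, P('positive'|¬H) = 0.151.
Update on result 1 ('positive'): P(H) ← 0.898·0.2770 / (0.898·0.2770 + 0.151·0.7230) = 0.24875/0.35792 = 0.6950.
Update on result 2 ('positive'): P(H) ← 0.898·0.6950 / (0.898·0.6950 + 0.151·0.3050) = 0.62409/0.67015 = 0.9313.
Update on result 3 ('negative'): P(H) ← 0.102·0.9313 / (0.102·0.9313 + 0.849·0.0687) = 0.094990/0.15334 = 0.6195.

Posterior P(H) ≈ 0.619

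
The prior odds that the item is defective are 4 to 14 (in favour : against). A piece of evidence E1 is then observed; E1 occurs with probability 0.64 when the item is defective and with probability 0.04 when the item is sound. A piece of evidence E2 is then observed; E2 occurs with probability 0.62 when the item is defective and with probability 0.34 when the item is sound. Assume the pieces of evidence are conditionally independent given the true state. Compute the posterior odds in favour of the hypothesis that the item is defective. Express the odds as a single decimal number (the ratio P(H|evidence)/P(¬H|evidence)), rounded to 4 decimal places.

Prior odds = 4/14 = 0.28571. In log-odds, ln(0.28571) = -1.2528.
Add log likelihood ratios: ln(16.000) + ln(1.8235) = 3.3734.
Posterior log-odds = 2.1206, so posterior odds = exp(2.1206) = 8.3361.

Posterior odds ≈ 8.3361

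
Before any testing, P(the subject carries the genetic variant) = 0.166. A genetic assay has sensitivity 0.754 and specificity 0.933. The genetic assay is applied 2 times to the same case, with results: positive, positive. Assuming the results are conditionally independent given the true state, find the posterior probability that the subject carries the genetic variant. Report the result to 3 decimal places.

With H the event that the subject carries the genetic variant, the joint likelihood of the observed sequence is P(data|H) = 0.754·0.754 = 0.56852 and P(data|¬H) = 0.067·0.067 = 0.0044890.
Bayes: P(H|data) = 0.166·0.56852 / (0.166·0.56852 + 0.834·0.0044890) = 0.094374/0.098117 = 0.9618.

Posterior P(H) ≈ 0.962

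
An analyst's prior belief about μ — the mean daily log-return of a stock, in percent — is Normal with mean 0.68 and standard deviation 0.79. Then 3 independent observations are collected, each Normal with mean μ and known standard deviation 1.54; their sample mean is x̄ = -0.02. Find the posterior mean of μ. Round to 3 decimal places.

Posterior mean ≈ 0.371

Prior precision 1/τ₀² = 1/0.79² = 1.60231; data precision n/σ² = 3/1.54² = 1.26497.
Posterior precision = 1.60231 + 1.26497 = 2.86728.
Posterior mean = (1.60231·0.68 + 1.26497·-0.02) / 2.86728 = 0.371.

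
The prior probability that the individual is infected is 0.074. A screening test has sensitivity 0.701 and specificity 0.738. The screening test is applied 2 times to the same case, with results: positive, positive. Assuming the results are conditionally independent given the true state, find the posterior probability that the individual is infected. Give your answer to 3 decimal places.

Posterior P(H) ≈ 0.364

With H the event that the individual is infected, the joint likelihood of the observed sequence is P(data|H) = 0.701·0.701 = 0.49140 and P(data|¬H) = 0.262·0.262 = 0.068644.
Bayes: P(H|data) = 0.074·0.49140 / (0.074·0.49140 + 0.926·0.068644) = 0.036364/0.099928 = 0.3639.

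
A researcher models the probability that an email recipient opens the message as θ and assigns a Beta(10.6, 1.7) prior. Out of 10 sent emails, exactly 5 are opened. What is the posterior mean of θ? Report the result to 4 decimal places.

Posterior mean ≈ 0.6996

The binomial likelihood is conjugate to the Beta prior: with 5 successes and 5 failures, the posterior is Beta(10.6+5, 1.7+5) = Beta(15.6, 6.7).
Posterior mean = α/(α+β) = 15.6/22.3 = 0.6996.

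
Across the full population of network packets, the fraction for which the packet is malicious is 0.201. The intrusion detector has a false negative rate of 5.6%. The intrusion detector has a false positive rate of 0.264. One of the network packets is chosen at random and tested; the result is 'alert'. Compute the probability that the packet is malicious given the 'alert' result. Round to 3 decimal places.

Let H be the event that the packet is malicious. P(H) = 0.201, so P(¬H) = 0.799. With E the 'alert' result, P(E|H) = 0.944 and P(E|¬H) = 0.264.
P(E) = 0.944·0.201 + 0.264·0.799 = 0.18974 + 0.21094 = 0.40068.
By Bayes' theorem, P(H|E) = 0.18974 / 0.40068 = 0.474.

P(H | E) ≈ 0.474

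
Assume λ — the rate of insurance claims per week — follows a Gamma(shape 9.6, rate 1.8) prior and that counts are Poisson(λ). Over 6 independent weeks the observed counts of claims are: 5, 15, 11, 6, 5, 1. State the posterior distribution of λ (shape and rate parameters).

Posterior: Gamma(shape=52.6, rate=7.8)

Total count ∑xᵢ = 43 over n = 6 weeks.
Gamma is conjugate to the Poisson likelihood: posterior is Gamma(shape = 9.6+43 = 52.6, rate = 1.8+6 = 7.8).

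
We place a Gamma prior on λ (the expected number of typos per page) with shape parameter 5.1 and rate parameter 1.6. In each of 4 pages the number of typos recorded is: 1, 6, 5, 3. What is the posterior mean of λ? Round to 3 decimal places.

Total count ∑xᵢ = 15 over n = 4 pages.
Gamma is conjugate to the Poisson likelihood: posterior is Gamma(shape = 5.1+15 = 20.1, rate = 1.6+4 = 5.6).
E[λ | data] = 20.1/5.6 = 3.589.

Posterior mean ≈ 3.589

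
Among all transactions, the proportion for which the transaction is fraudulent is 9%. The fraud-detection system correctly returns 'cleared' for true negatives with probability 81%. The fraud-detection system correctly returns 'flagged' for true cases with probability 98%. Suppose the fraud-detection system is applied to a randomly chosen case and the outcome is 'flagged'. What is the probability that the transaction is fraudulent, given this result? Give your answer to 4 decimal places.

Let H be the event that the transaction is fraudulent. P(H) = 0.09, so P(¬H) = 0.91. With E the 'flagged' result, P(E|H) = 0.98 and P(E|¬H) = 0.19.
P(E) = 0.98·0.09 + 0.19·0.91 = 0.088200 + 0.17290 = 0.26110.
By Bayes' theorem, P(H|E) = 0.088200 / 0.26110 = 0.3378.

P(H | E) ≈ 0.3378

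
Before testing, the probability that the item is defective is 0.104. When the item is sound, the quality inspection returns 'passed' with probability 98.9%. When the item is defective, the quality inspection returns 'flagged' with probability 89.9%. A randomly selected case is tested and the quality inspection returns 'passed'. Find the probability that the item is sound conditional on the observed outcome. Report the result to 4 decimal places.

Let H be the event that the item is defective. P(H) = 0.104, so P(¬H) = 0.896. With E the 'passed' result, P(E|H) = 0.101 and P(E|¬H) = 0.989.
P(E) = 0.101·0.104 + 0.989·0.896 = 0.010504 + 0.88614 = 0.89665.
By Bayes' theorem, P(H|E) = 0.010504 / 0.89665 = 0.0117. Hence P(¬H|E) = 1 − 0.0117 = 0.9883.

P(¬H | E) ≈ 0.9883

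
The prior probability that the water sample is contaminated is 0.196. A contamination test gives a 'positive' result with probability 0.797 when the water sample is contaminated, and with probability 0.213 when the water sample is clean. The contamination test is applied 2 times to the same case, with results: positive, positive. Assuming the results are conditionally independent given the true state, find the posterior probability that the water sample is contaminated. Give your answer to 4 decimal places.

Posterior P(H) ≈ 0.7734

Let H be the event that the water sample is contaminated; start with P(H) = 0.196. P('positive'|H) = 0.797, P('positive'|¬H) = 0.213.
Update on result 1 ('positive'): P(H) ← 0.797·0.1960 / (0.797·0.1960 + 0.213·0.8040) = 0.15621/0.32746 = 0.4770.
Update on result 2 ('positive'): P(H) ← 0.797·0.4770 / (0.797·0.4770 + 0.213·0.5230) = 0.38020/0.49159 = 0.7734.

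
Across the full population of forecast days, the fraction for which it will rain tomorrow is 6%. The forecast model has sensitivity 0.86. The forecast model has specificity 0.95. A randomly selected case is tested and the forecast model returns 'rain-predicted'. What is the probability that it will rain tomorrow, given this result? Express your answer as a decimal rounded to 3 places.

Let H be the event that it will rain tomorrow. P(H) = 0.06, so P(¬H) = 0.94. With E the 'rain-predicted' result, P(E|H) = 0.86 and P(E|¬H) = 0.05.
P(E) = 0.86·0.06 + 0.05·0.94 = 0.051600 + 0.047000 = 0.098600.
By Bayes' theorem, P(H|E) = 0.051600 / 0.098600 = 0.523.

P(H | E) ≈ 0.523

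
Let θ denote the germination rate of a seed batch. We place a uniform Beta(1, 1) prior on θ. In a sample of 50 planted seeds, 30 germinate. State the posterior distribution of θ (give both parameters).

Posterior: Beta(31, 21)

Observing 30 successes and 20 failures updates Beta(1, 1) by adding the success and failure counts to the two shape parameters: α = 1+30 = 31, β = 1+20 = 21.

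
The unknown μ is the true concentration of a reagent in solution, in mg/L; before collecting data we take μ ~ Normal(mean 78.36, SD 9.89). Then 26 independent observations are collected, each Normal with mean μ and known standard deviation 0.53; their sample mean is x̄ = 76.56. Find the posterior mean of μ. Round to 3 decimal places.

Posterior mean ≈ 76.560

With known σ, the Normal prior is conjugate. Weight on the data is w = (n/σ²)/(n/σ² + 1/τ₀²) = 92.5596/(92.5596+0.0102237) = 0.99989.
Posterior mean = w·x̄ + (1−w)·μ₀ = 0.99989·76.56 + 0.00011044·78.36 = 76.560.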